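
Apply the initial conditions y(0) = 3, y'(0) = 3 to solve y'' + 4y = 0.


Characteristic roots of r² + 4 = 0 are ±2i, so y = C₁cos(2x) + C₂sin(2x).
Apply y(0) = 3: C₁ = 3. Differentiate and apply y'(0) = 3: 2·C₂ = 3, so C₂ = 3/2.
Particular solution: y = 3cos(2x) + (3/2)sin(2x).


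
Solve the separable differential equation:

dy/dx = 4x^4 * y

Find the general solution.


Separate variables: dy/y = 4x^4 dx.
Integrate: ln|y| = (4/5)x^5 + C₀.
Exponentiate: y = Ce^((4/5)x^5).


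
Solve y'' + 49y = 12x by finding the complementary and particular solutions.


Homogeneous: r² + 49 = 0 ⇒ r = ±7i, y_h = C₁cos(7x) + C₂sin(7x).
Polynomial forcing; try y_p = Ax + B. Then y_p'' + 49 y_p = 49(Ax + B) = 12x, so B = 0 and A = 12/49.
General solution: y = C₁cos(7x) + C₂sin(7x) + (12/49)x.


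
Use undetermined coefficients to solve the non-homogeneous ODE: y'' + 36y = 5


Homogeneous part: r² + 36 = 0 ⇒ r = ±6i, so y_h = C₁cos(6x) + C₂sin(6x).
Try constant y_p = A; plug in: 36A = 5 ⇒ A = 5/36.
General solution: y = C₁cos(6x) + C₂sin(6x) + 5/36.


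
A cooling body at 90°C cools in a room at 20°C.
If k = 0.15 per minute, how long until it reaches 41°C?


From T(t) = T_a + (T₀ - T_a)e^(-kt), set T(t) = 41:
(41 - 20) / (90 - 20) = e^(-0.15t), so t = -ln(0.300)/0.15 ≈ 8.0 minutes.


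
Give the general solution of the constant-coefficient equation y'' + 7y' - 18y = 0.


Characteristic equation: r² + 7r - 18 = 0.
Factor: (r - 2)(r + 9) = 0 ⇒ r = 2, -9 (distinct real).
General solution: y = C₁e^(2x) + C₂e^(-9x).


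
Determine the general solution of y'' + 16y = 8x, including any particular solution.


Homogeneous: r² + 16 = 0 ⇒ r = ±4i, y_h = C₁cos(4x) + C₂sin(4x).
Polynomial forcing; try y_p = Ax + B. Then y_p'' + 16 y_p = 16(Ax + B) = 8x, so B = 0 and A = 1/2.
General solution: y = C₁cos(4x) + C₂sin(4x) + (1/2)x.


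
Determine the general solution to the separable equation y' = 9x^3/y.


Separate variables: y dy = 9x^3 dx.
Integrate both sides: y²/2 = (9/4)x^4 + C₀.
Multiply by 2: y² = (9/2)x^4 + C.


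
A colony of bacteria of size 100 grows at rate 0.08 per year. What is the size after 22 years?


The ODE dP/dt = 0.08P has solution P(t) = P(0)e^(0.08t).
Substitute P(0) = 100 and t = 22: P(22) = 100 e^(1.76) ≈ 581.


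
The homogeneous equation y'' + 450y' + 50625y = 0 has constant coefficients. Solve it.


Characteristic equation: r² + 450r + 50625 = 0, i.e. (r + 225)² = 0.
Repeated root r = -225; include an x factor for the second linearly independent solution.
General solution: y = (C₁ + C₂x)e^(-225x).


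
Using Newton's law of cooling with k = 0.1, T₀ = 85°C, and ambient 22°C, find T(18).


Newton's law: dT/dt = -k(T - T_a) has solution T(t) = T_a + (T₀ - T_a)e^(-kt).
Plug in T_a = 22, T₀ = 85, k = 0.1, t = 18: T(18) = 22 + (63)e^(-1.80) ≈ 32.4°C.


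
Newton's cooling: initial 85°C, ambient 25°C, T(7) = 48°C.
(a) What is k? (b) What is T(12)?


Newton's law: T(t) = T_a + (T₀ - T_a)e^(-kt).
(a) Use T(7) = 48: (48 - 25)/(85 - 25) = e^(-k·7), so k = -ln(0.383)/7 ≈ 0.1370.
(b) Apply k to t = 12: T(12) = 25 + (60)e^(-1.644) ≈ 36.6°C.


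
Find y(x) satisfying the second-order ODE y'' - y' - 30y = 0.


Characteristic equation: r² - r - 30 = 0.
Factor: (r + 5)(r - 6) = 0 ⇒ r = -5, 6 (distinct real).
General solution: y = C₁e^(-5x) + C₂e^(6x).


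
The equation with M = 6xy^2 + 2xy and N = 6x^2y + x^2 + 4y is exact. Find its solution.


Check exactness: ∂M/∂y = 12xy + 2x and ∂N/∂x = 12xy + 2x; equal, so the equation is exact.
Integrate M with respect to x (treating y as constant): ∫M dx = 3x^2y^2 + x^2y + h(y).
Differentiate w.r.t. y and set equal to N: the x-dependent terms already match, leaving h'(y) = 4y. Integrate: h(y) = 2y^2.
So F(x,y) = 3x^2y^2 + x^2y + 2y^2.
General solution: 3x^2y^2 + x^2y + 2y^2 = C.


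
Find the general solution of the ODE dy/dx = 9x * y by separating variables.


Separate variables: dy/y = 9x dx.
Integrate: ln|y| = (9/2)x^2 + C₀.
Exponentiate: y = Ce^((9/2)x^2).


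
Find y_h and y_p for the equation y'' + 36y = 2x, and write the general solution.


Homogeneous: r² + 36 = 0 ⇒ r = ±6i, y_h = C₁cos(6x) + C₂sin(6x).
Polynomial forcing; try y_p = Ax + B. Then y_p'' + 36 y_p = 36(Ax + B) = 2x, so B = 0 and A = 1/18.
General solution: y = C₁cos(6x) + C₂sin(6x) + (1/18)x.


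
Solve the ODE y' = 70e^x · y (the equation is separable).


Separate variables: dy/y = 70e^x dx.
Integrate: ln|y| = 70e^x + C₀.
Exponentiate: y = Ce^(70e^x).


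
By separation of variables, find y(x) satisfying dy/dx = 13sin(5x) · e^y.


Separate: e^(-y) dy = 13sin(5x) dx.
Integrate: -e^(-y) = -(13/5)cos(5x) + C₀.
Rearrange: e^(-y) = (13/5)cos(5x) + C.


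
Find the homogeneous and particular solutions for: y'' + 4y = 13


Homogeneous part: r² + 4 = 0 ⇒ r = ±2i, so y_h = C₁cos(2x) + C₂sin(2x).
Try constant y_p = A; plug in: 4A = 13 ⇒ A = 13/4.
General solution: y = C₁cos(2x) + C₂sin(2x) + 13/4.


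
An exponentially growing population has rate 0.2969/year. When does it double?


Exponential growth: P(t) = P₀ e^(0.2969t). Set P(t)/P₀ = 2: e^(0.2969t) = 2.
Solve: t = ln(2)/0.2969 ≈ 2.33 years.


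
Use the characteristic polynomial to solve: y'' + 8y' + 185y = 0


Characteristic equation: r² + 8r + 185 = 0.
Discriminant is negative; roots r = -4 ± 13i (complex conjugate pair).
General solution uses e^(α x)(C₁ cos(β x) + C₂ sin(β x)): y = e^(-4x)(C₁cos(13x) + C₂sin(13x)).


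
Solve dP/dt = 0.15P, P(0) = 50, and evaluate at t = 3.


The ODE dP/dt = 0.15P has solution P(t) = P(0)e^(0.15t).
Substitute P(0) = 50 and t = 3: P(3) = 50 e^(0.45) ≈ 78.


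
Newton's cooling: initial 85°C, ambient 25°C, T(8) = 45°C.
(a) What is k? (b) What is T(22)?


Newton's law: T(t) = T_a + (T₀ - T_a)e^(-kt).
(a) Use T(8) = 45: (45 - 25)/(85 - 25) = e^(-k·8), so k = -ln(0.333)/8 ≈ 0.1373.
(b) Apply k to t = 22: T(22) = 25 + (60)e^(-3.021) ≈ 27.9°C.


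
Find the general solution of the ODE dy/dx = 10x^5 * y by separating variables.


Separate variables: dy/y = 10x^5 dx.
Integrate: ln|y| = (5/3)x^6 + C₀.
Exponentiate: y = Ce^((5/3)x^6).


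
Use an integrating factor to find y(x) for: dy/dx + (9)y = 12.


P(x) = 9, Q(x) = 12; integrating factor μ = e^(9x).
(μ y)' = 12e^(9x) ⇒ μ y = (4/3)e^(9x) + C.
Divide by μ: y = 4/3 + Ce^(-9x).


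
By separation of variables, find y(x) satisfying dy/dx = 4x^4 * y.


Separate variables: dy/y = 4x^4 dx.
Integrate: ln|y| = (4/5)x^5 + C₀.
Exponentiate: y = Ce^((4/5)x^5).


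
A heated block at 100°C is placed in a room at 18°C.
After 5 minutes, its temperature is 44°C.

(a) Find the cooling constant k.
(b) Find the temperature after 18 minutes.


Newton's law: T(t) = T_a + (T₀ - T_a)e^(-kt).
(a) Use T(5) = 44: (44 - 18)/(100 - 18) = e^(-k·5), so k = -ln(0.317)/5 ≈ 0.2297.
(b) Apply k to t = 18: T(18) = 18 + (82)e^(-4.135) ≈ 19.3°C.


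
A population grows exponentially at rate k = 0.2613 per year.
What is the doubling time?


Exponential growth: P(t) = P₀ e^(0.2613t). Set P(t)/P₀ = 2: e^(0.2613t) = 2.
Solve: t = ln(2)/0.2613 ≈ 2.65 years.


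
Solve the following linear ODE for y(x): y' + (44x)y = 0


P(x) = 44x ⇒ μ = e^(22x²).
Q(x) = 0 so μ y is constant: y = Ce^(-22x²).


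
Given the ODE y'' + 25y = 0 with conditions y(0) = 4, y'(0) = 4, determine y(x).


Characteristic roots of r² + 25 = 0 are ±5i, so y = C₁cos(5x) + C₂sin(5x).
Apply y(0) = 4: C₁ = 4. Differentiate and apply y'(0) = 4: 5·C₂ = 4, so C₂ = 4/5.
Particular solution: y = 4cos(5x) + (4/5)sin(5x).


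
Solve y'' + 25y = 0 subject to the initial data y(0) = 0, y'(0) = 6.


Characteristic roots of r² + 25 = 0 are ±5i, so y = C₁cos(5x) + C₂sin(5x).
Apply y(0) = 0: C₁ = 0. Differentiate and apply y'(0) = 6: 5·C₂ = 6, so C₂ = 6/5.
Particular solution: y = (6/5)sin(5x).


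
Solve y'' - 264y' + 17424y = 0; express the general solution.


Characteristic equation: r² - 264r + 17424 = 0, i.e. (r - 132)² = 0.
Repeated root r = 132; include an x factor for the second linearly independent solution.
General solution: y = (C₁ + C₂x)e^(132x).


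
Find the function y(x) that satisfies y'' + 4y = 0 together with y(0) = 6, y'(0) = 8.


Characteristic roots of r² + 4 = 0 are ±2i, so y = C₁cos(2x) + C₂sin(2x).
Apply y(0) = 6: C₁ = 6. Differentiate and apply y'(0) = 8: 2·C₂ = 8, so C₂ = 4.
Particular solution: y = 6cos(2x) + 4sin(2x).


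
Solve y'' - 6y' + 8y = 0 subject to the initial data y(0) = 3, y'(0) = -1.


Characteristic roots of r² - 6r + 8 = 0 are 4, 2.
General solution y = c₁ e^(4x) + c₂ e^(2x).
Apply y(0) = 3: c₁ + c₂ = 3. Apply y'(0) = -1: 4 c₁ + 2 c₂ = -1.
Solve: c₁ = -7/2, c₂ = 13/2.
Particular solution: y = -(7/2)e^(4x) + (13/2)e^(2x).


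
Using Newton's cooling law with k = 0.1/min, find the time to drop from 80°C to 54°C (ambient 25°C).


From T(t) = T_a + (T₀ - T_a)e^(-kt), set T(t) = 54:
(54 - 25) / (80 - 25) = e^(-0.1t), so t = -ln(0.527)/0.1 ≈ 6.4 minutes.


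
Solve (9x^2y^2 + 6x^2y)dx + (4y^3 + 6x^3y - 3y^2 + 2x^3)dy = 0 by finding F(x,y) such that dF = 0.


Check exactness: ∂M/∂y = 18x^2y + 6x^2 and ∂N/∂x = 18x^2y + 6x^2; equal, so the equation is exact.
Integrate M with respect to x (treating y as constant): ∫M dx = 3x^3y^2 + 2x^3y + h(y).
Differentiate w.r.t. y and set equal to N: the x-dependent terms already match, leaving h'(y) = 4y^3 - 3y^2. Integrate: h(y) = y^4 - y^3.
So F(x,y) = y^4 + 3x^3y^2 - y^3 + 2x^3y.
General solution: y^4 + 3x^3y^2 - y^3 + 2x^3y = C.


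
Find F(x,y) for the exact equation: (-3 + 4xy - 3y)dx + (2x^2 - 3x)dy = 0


Check exactness: ∂M/∂y = 4x - 3 and ∂N/∂x = 4x - 3; equal, so the equation is exact.
Integrate M with respect to x (treating y as constant): ∫M dx = -3x + 2x^2y - 3xy + h(y).
Differentiate w.r.t. y and set equal to N: all terms match, so h'(y) = 0 and h is a constant absorbed into C.
General solution: -3x + 2x^2y - 3xy = C.


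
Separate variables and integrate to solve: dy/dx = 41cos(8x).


g(y) = 1, so integrate directly: y = ∫ 41cos(8x) dx = (41/8)sin(8x) + C.


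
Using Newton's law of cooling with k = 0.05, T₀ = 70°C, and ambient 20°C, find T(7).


Newton's law: dT/dt = -k(T - T_a) has solution T(t) = T_a + (T₀ - T_a)e^(-kt).
Plug in T_a = 20, T₀ = 70, k = 0.05, t = 7: T(7) = 20 + (50)e^(-0.35) ≈ 55.2°C.


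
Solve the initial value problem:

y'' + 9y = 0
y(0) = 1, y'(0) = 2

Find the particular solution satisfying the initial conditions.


Characteristic roots of r² + 9 = 0 are ±3i, so y = C₁cos(3x) + C₂sin(3x).
Apply y(0) = 1: C₁ = 1. Differentiate and apply y'(0) = 2: 3·C₂ = 2, so C₂ = 2/3.
Particular solution: y = cos(3x) + (2/3)sin(3x).


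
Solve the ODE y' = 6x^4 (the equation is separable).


Integrate both sides with respect to x: y = ∫ 6x^4 dx = (6/5)x^5 + C.


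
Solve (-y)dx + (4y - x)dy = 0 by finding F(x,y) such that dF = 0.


Check exactness: ∂M/∂y = -1 and ∂N/∂x = -1; equal, so the equation is exact.
Integrate M with respect to x (treating y as constant): ∫M dx = -xy + h(y).
Differentiate w.r.t. y and set equal to N: the x-dependent terms already match, leaving h'(y) = 4y. Integrate: h(y) = 2y^2.
So F(x,y) = 2y^2 - xy.
General solution: 2y^2 - xy = C.


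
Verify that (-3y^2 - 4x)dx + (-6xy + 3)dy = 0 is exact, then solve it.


Check exactness: ∂M/∂y = -6y and ∂N/∂x = -6y; equal, so the equation is exact.
Integrate M with respect to x (treating y as constant): ∫M dx = -3xy^2 - 2x^2 + h(y).
Differentiate w.r.t. y and set equal to N: the x-dependent terms already match, leaving h'(y) = 3. Integrate: h(y) = 3y.
So F(x,y) = -3xy^2 + 3y - 2x^2.
General solution: -3xy^2 + 3y - 2x^2 = C.


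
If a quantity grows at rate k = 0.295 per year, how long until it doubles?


Exponential growth: P(t) = P₀ e^(0.295t). Set P(t)/P₀ = 2: e^(0.295t) = 2.
Solve: t = ln(2)/0.295 ≈ 2.35 years.


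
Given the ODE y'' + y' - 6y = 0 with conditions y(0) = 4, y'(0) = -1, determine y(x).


Characteristic roots of r² + r - 6 = 0 are -3, 2.
General solution y = c₁ e^(-3x) + c₂ e^(2x).
Apply y(0) = 4: c₁ + c₂ = 4. Apply y'(0) = -1: -3 c₁ + 2 c₂ = -1.
Solve: c₁ = 9/5, c₂ = 11/5.
Particular solution: y = (9/5)e^(-3x) + (11/5)e^(2x).


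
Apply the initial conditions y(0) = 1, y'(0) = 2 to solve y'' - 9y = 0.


Characteristic roots of r² - 9 = 0 are 3, -3.
General solution y = c₁ e^(3x) + c₂ e^(-3x).
Apply y(0) = 1: c₁ + c₂ = 1. Apply y'(0) = 2: 3 c₁ - 3 c₂ = 2.
Solve: c₁ = 5/6, c₂ = 1/6.
Particular solution: y = (5/6)e^(3x) + (1/6)e^(-3x).


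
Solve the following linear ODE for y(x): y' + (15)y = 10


P(x) = 15, Q(x) = 10; integrating factor μ = e^(15x).
(μ y)' = 10e^(15x) ⇒ μ y = (2/3)e^(15x) + C.
Divide by μ: y = 2/3 + Ce^(-15x).


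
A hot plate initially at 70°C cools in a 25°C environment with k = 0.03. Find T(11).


Newton's law: dT/dt = -k(T - T_a) has solution T(t) = T_a + (T₀ - T_a)e^(-kt).
Plug in T_a = 25, T₀ = 70, k = 0.03, t = 11: T(11) = 25 + (45)e^(-0.33) ≈ 57.4°C.


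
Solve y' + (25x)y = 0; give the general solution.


P(x) = 25x ⇒ μ = e^((25/2)x²).
Q(x) = 0 so μ y is constant: y = Ce^(-(25/2)x²).


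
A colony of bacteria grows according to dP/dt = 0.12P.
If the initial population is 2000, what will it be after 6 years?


The ODE dP/dt = 0.12P has solution P(t) = P(0)e^(0.12t).
Substitute P(0) = 2000 and t = 6: P(6) = 2000 e^(0.72) ≈ 4109.


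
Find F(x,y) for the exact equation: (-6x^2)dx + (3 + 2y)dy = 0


Check exactness: ∂M/∂y = 0 and ∂N/∂x = 0; equal, so the equation is exact.
Integrate M with respect to x (treating y as constant): ∫M dx = -2x^3 + h(y).
Differentiate w.r.t. y and set equal to N: the x-dependent terms already match, leaving h'(y) = 3 + 2y. Integrate: h(y) = 3y + y^2.
So F(x,y) = -2x^3 + 3y + y^2.
General solution: -2x^3 + 3y + y^2 = C.


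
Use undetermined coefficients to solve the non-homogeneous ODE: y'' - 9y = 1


Characteristic roots of r² - 9 = 0 are 3, -3.
y_h = C₁e^(3x) + C₂e^(-3x).
Forcing exponent 0 is not a characteristic root; try y_p = A.
Substitute: A·(0 + (0)·0 + (-9)) = A·-9 = 1, so A = -1/9.
General solution: y = C₁e^(3x) + C₂e^(-3x) - 1/9.


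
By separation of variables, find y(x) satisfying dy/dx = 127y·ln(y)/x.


Separate: dy/[y ln(y)] = 127 dx/x.
Substitute u = ln(y): du/u = 127 dx/x.
Integrate: ln|ln(y)| = 127ln|x| + C₀, hence ln(y) = C·x^127.


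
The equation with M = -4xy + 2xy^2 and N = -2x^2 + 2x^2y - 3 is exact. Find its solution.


Check exactness: ∂M/∂y = -4x + 4xy and ∂N/∂x = -4x + 4xy; equal, so the equation is exact.
Integrate M with respect to x (treating y as constant): ∫M dx = -2x^2y + x^2y^2 + h(y).
Differentiate w.r.t. y and set equal to N: the x-dependent terms already match, leaving h'(y) = -3. Integrate: h(y) = -3y.
So F(x,y) = -2x^2y + x^2y^2 - 3y.
General solution: -2x^2y + x^2y^2 - 3y = C.


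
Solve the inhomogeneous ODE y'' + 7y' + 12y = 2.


Characteristic roots of r² + 7r + 12 = 0 are -4, -3.
y_h = C₁e^(-4x) + C₂e^(-3x).
Constant forcing; try y_p = A. Then 12A = 2 ⇒ A = 1/6.
General solution: y = C₁e^(-4x) + C₂e^(-3x) + 1/6.


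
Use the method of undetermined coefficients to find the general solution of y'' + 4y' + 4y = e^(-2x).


Characteristic polynomial (r + 2)² = 0; repeated root r = -2.
y_h = (C₁ + C₂x)e^(-2x). Forcing matches the repeated root (resonance), so try y_p = Ax² e^(-2x).
Substitute and solve for A: 2A = 1, so A = 1/2.
General solution: y = (C₁ + C₂x + (1/2)x²)e^(-2x).


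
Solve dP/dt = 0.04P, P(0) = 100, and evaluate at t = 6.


The ODE dP/dt = 0.04P has solution P(t) = P(0)e^(0.04t).
Substitute P(0) = 100 and t = 6: P(6) = 100 e^(0.24) ≈ 127.


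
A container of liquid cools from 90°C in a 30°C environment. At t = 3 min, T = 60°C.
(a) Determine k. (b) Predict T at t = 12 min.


Newton's law: T(t) = T_a + (T₀ - T_a)e^(-kt).
(a) Use T(3) = 60: (60 - 30)/(90 - 30) = e^(-k·3), so k = -ln(0.500)/3 ≈ 0.2310.
(b) Apply k to t = 12: T(12) = 30 + (60)e^(-2.773) ≈ 33.8°C.


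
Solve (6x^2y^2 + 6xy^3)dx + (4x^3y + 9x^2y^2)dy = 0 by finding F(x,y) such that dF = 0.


Check exactness: ∂M/∂y = 12x^2y + 18xy^2 and ∂N/∂x = 12x^2y + 18xy^2; equal, so the equation is exact.
Integrate M with respect to x (treating y as constant): ∫M dx = 2x^3y^2 + 3x^2y^3 + h(y).
Differentiate w.r.t. y and set equal to N: all terms match, so h'(y) = 0 and h is a constant absorbed into C.
General solution: 2x^3y^2 + 3x^2y^3 = C.


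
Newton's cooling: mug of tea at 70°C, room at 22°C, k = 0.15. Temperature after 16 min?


Newton's law: dT/dt = -k(T - T_a) has solution T(t) = T_a + (T₀ - T_a)e^(-kt).
Plug in T_a = 22, T₀ = 70, k = 0.15, t = 16: T(16) = 22 + (48)e^(-2.40) ≈ 26.4°C.


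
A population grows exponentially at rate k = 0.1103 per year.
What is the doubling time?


Exponential growth: P(t) = P₀ e^(0.1103t). Set P(t)/P₀ = 2: e^(0.1103t) = 2.
Solve: t = ln(2)/0.1103 ≈ 6.28 years.


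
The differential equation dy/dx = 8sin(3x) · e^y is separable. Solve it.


Separate: e^(-y) dy = 8sin(3x) dx.
Integrate: -e^(-y) = -(8/3)cos(3x) + C₀.
Rearrange: e^(-y) = (8/3)cos(3x) + C.


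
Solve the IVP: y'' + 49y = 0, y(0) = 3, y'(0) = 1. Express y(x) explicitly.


Characteristic roots of r² + 49 = 0 are ±7i, so y = C₁cos(7x) + C₂sin(7x).
Apply y(0) = 3: C₁ = 3. Differentiate and apply y'(0) = 1: 7·C₂ = 1, so C₂ = 1/7.
Particular solution: y = 3cos(7x) + (1/7)sin(7x).


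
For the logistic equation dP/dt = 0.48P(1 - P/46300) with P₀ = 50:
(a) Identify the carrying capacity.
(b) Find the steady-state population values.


Logistic ODE dP/dt = 0.48P(1 - P/46300) has equilibria where dP/dt = 0, i.e. P = 0 or P = 46300.
The coefficient (1 - P/K) = 0 when P = K, identifying K = 46300 as the carrying capacity.
(a) K = 46300; (b) equilibria P = 0 and P = 46300.


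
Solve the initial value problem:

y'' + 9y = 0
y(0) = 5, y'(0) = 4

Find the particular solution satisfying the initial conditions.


Characteristic roots of r² + 9 = 0 are ±3i, so y = C₁cos(3x) + C₂sin(3x).
Apply y(0) = 5: C₁ = 5. Differentiate and apply y'(0) = 4: 3·C₂ = 4, so C₂ = 4/3.
Particular solution: y = 5cos(3x) + (4/3)sin(3x).


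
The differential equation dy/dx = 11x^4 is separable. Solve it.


Integrate both sides with respect to x: y = ∫ 11x^4 dx = (11/5)x^5 + C.


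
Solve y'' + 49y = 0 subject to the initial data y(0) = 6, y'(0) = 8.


Characteristic roots of r² + 49 = 0 are ±7i, so y = C₁cos(7x) + C₂sin(7x).
Apply y(0) = 6: C₁ = 6. Differentiate and apply y'(0) = 8: 7·C₂ = 8, so C₂ = 8/7.
Particular solution: y = 6cos(7x) + (8/7)sin(7x).


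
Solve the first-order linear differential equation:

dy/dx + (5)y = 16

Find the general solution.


P(x) = 5, Q(x) = 16; integrating factor μ = e^(5x).
(μ y)' = 16e^(5x) ⇒ μ y = (16/5)e^(5x) + C.
Divide by μ: y = 16/5 + Ce^(-5x).


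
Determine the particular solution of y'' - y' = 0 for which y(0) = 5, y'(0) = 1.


Characteristic roots of r² - r = 0 are 0, 1.
General solution y = c₁ + c₂ e^(x).
Apply y(0) = 5: c₁ + c₂ = 5. Apply y'(0) = 1: 0 c₁ + 1 c₂ = 1.
Solve: c₁ = 4, c₂ = 1.
Particular solution: y = 4 + e^(x).


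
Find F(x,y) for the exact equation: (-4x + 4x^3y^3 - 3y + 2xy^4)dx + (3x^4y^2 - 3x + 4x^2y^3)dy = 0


Check exactness: ∂M/∂y = 12x^3y^2 - 3 + 8xy^3 and ∂N/∂x = 12x^3y^2 - 3 + 8xy^3; equal, so the equation is exact.
Integrate M with respect to x (treating y as constant): ∫M dx = -2x^2 + x^4y^3 - 3xy + x^2y^4 + h(y).
Differentiate w.r.t. y and set equal to N: all terms match, so h'(y) = 0 and h is a constant absorbed into C.
General solution: -2x^2 + x^4y^3 - 3xy + x^2y^4 = C.


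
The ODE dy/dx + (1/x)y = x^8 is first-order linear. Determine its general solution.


P(x) = 1/x ⇒ μ = x^1.
(x^1 y)' = x^9 ⇒ x^1 y = x^10/(10) + C.
Solve for y: y = (1/10)x^9 + C/x^1.


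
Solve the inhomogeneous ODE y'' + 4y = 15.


Homogeneous part: r² + 4 = 0 ⇒ r = ±2i, so y_h = C₁cos(2x) + C₂sin(2x).
Try constant y_p = A; plug in: 4A = 15 ⇒ A = 15/4.
General solution: y = C₁cos(2x) + C₂sin(2x) + 15/4.


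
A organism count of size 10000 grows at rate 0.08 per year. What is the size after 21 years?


The ODE dP/dt = 0.08P has solution P(t) = P(0)e^(0.08t).
Substitute P(0) = 10000 and t = 21: P(21) = 10000 e^(1.68) ≈ 53656.


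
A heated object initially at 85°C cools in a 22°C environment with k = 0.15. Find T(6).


Newton's law: dT/dt = -k(T - T_a) has solution T(t) = T_a + (T₀ - T_a)e^(-kt).
Plug in T_a = 22, T₀ = 85, k = 0.15, t = 6: T(6) = 22 + (63)e^(-0.90) ≈ 47.6°C.


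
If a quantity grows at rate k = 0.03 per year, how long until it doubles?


Exponential growth: P(t) = P₀ e^(0.03t). Set P(t)/P₀ = 2: e^(0.03t) = 2.
Solve: t = ln(2)/0.03 ≈ 23.10 years.


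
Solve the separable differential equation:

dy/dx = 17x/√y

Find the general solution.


Separate: √y dy = 17x dx.
Integrate: (2/3)y^(3/2) = (17/2)x² + C.


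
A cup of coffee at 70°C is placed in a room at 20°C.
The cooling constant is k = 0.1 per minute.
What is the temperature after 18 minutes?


Newton's law: dT/dt = -k(T - T_a) has solution T(t) = T_a + (T₀ - T_a)e^(-kt).
Plug in T_a = 20, T₀ = 70, k = 0.1, t = 18: T(18) = 20 + (50)e^(-1.80) ≈ 28.3°C.


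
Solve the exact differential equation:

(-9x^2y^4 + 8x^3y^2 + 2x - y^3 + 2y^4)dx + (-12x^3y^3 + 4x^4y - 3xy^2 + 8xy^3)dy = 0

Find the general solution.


Check exactness: ∂M/∂y = -36x^2y^3 + 16x^3y - 3y^2 + 8y^3 and ∂N/∂x = -36x^2y^3 + 16x^3y - 3y^2 + 8y^3; equal, so the equation is exact.
Integrate M with respect to x (treating y as constant): ∫M dx = -3x^3y^4 + 2x^4y^2 + x^2 - xy^3 + 2xy^4 + h(y).
Differentiate w.r.t. y and set equal to N: all terms match, so h'(y) = 0 and h is a constant absorbed into C.
General solution: -3x^3y^4 + 2x^4y^2 + x^2 - xy^3 + 2xy^4 = C.


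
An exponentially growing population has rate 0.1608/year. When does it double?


Exponential growth: P(t) = P₀ e^(0.1608t). Set P(t)/P₀ = 2: e^(0.1608t) = 2.
Solve: t = ln(2)/0.1608 ≈ 4.31 years.


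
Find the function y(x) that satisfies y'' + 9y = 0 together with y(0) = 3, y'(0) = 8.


Characteristic roots of r² + 9 = 0 are ±3i, so y = C₁cos(3x) + C₂sin(3x).
Apply y(0) = 3: C₁ = 3. Differentiate and apply y'(0) = 8: 3·C₂ = 8, so C₂ = 8/3.
Particular solution: y = 3cos(3x) + (8/3)sin(3x).


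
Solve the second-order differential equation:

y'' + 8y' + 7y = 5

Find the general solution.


Characteristic roots of r² + 8r + 7 = 0 are -1, -7.
y_h = C₁e^(-x) + C₂e^(-7x).
Constant forcing; try y_p = A. Then 7A = 5 ⇒ A = 5/7.
General solution: y = C₁e^(-x) + C₂e^(-7x) + 5/7.


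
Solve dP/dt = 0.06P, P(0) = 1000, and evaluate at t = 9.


The ODE dP/dt = 0.06P has solution P(t) = P(0)e^(0.06t).
Substitute P(0) = 1000 and t = 9: P(9) = 1000 e^(0.54) ≈ 1716.


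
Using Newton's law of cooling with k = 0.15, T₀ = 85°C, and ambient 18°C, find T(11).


Newton's law: dT/dt = -k(T - T_a) has solution T(t) = T_a + (T₀ - T_a)e^(-kt).
Plug in T_a = 18, T₀ = 85, k = 0.15, t = 11: T(11) = 18 + (67)e^(-1.65) ≈ 30.9°C.


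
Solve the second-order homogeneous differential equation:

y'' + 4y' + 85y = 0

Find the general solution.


Characteristic equation: r² + 4r + 85 = 0.
Discriminant is negative; roots r = -2 ± 9i (complex conjugate pair).
General solution uses e^(α x)(C₁ cos(β x) + C₂ sin(β x)): y = e^(-2x)(C₁cos(9x) + C₂sin(9x)).


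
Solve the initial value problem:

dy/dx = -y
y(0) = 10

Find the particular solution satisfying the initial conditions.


General solution of y' = -y is y = Ce^(-x).
Apply y(0) = 10: C = 10.
Particular solution: y = 10e^(-x).


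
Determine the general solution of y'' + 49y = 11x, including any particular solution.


Homogeneous: r² + 49 = 0 ⇒ r = ±7i, y_h = C₁cos(7x) + C₂sin(7x).
Polynomial forcing; try y_p = Ax + B. Then y_p'' + 49 y_p = 49(Ax + B) = 11x, so B = 0 and A = 11/49.
General solution: y = C₁cos(7x) + C₂sin(7x) + (11/49)x.


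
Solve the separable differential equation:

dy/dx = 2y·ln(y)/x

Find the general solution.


Separate: dy/[y ln(y)] = 2 dx/x.
Substitute u = ln(y): du/u = 2 dx/x.
Integrate: ln|ln(y)| = 2ln|x| + C₀, hence ln(y) = C·x^2.


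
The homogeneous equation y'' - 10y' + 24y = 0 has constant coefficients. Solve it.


Characteristic equation: r² - 10r + 24 = 0.
Factor: (r - 4)(r - 6) = 0 ⇒ r = 4, 6 (distinct real).
General solution: y = C₁e^(4x) + C₂e^(6x).


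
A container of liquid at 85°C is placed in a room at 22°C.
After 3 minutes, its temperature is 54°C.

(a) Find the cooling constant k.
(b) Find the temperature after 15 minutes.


Newton's law: T(t) = T_a + (T₀ - T_a)e^(-kt).
(a) Use T(3) = 54: (54 - 22)/(85 - 22) = e^(-k·3), so k = -ln(0.508)/3 ≈ 0.2258.
(b) Apply k to t = 15: T(15) = 22 + (63)e^(-3.387) ≈ 24.1°C.


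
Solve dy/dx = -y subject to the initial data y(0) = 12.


General solution of y' = -y is y = Ce^(-x).
Apply y(0) = 12: C = 12.
Particular solution: y = 12e^(-x).


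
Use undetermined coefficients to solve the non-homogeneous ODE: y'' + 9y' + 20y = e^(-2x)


Characteristic roots of r² + 9r + 20 = 0 are -5, -4.
y_h = C₁e^(-5x) + C₂e^(-4x).
Forcing exponent -2 is not a characteristic root; try y_p = Ae^(-2x).
Substitute: A·(4 + (9)·-2 + (20)) = A·6 = 1, so A = 1/6.
General solution: y = C₁e^(-5x) + C₂e^(-4x) + (1/6)e^(-2x).


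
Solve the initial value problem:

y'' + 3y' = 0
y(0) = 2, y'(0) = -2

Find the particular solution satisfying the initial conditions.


Characteristic roots of r² + 3r = 0 are -3, 0.
General solution y = c₁ e^(-3x) + c₂.
Apply y(0) = 2: c₁ + c₂ = 2. Apply y'(0) = -2: -3 c₁ + 0 c₂ = -2.
Solve: c₁ = 2/3, c₂ = 4/3.
Particular solution: y = (2/3)e^(-3x) + 4/3.


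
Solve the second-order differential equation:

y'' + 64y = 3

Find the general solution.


Homogeneous part: r² + 64 = 0 ⇒ r = ±8i, so y_h = C₁cos(8x) + C₂sin(8x).
Try constant y_p = A; plug in: 64A = 3 ⇒ A = 3/64.
General solution: y = C₁cos(8x) + C₂sin(8x) + 3/64.


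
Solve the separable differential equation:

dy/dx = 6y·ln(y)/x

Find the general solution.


Separate: dy/[y ln(y)] = 6 dx/x.
Substitute u = ln(y): du/u = 6 dx/x.
Integrate: ln|ln(y)| = 6ln|x| + C₀, hence ln(y) = C·x^6.


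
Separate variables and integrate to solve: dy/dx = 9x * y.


Separate variables: dy/y = 9x dx.
Integrate: ln|y| = (9/2)x^2 + C₀.
Exponentiate: y = Ce^((9/2)x^2).


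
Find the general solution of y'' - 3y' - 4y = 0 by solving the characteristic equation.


Characteristic equation: r² - 3r - 4 = 0.
Factor: (r - 4)(r + 1) = 0 ⇒ r = 4, -1 (distinct real).
General solution: y = C₁e^(4x) + C₂e^(-x).


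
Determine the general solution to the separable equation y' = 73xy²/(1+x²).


Separate: dy/y² = 73x/(1+x²) dx.
Integrate LHS: ∫ dy/y² = -1/y.
Integrate RHS via u = 1+x²: (73/2)ln(1+x²) + C.
Result: -1/y = (73/2)ln(1+x²) + C.


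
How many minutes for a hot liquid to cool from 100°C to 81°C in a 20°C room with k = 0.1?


From T(t) = T_a + (T₀ - T_a)e^(-kt), set T(t) = 81:
(81 - 20) / (100 - 20) = e^(-0.1t), so t = -ln(0.762)/0.1 ≈ 2.7 minutes.


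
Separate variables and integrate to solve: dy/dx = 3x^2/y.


Separate variables: y dy = 3x^2 dx.
Integrate both sides: y²/2 = x^3 + C₀.
Multiply by 2: y² = 2x^3 + C.


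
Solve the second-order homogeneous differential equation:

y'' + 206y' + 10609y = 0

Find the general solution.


Characteristic equation: r² + 206r + 10609 = 0, i.e. (r + 103)² = 0.
Repeated root r = -103; include an x factor for the second linearly independent solution.
General solution: y = (C₁ + C₂x)e^(-103x).


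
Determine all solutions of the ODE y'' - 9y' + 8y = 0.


Characteristic equation: r² - 9r + 8 = 0.
Factor: (r - 8)(r - 1) = 0 ⇒ r = 8, 1 (distinct real).
General solution: y = C₁e^(8x) + C₂e^(x).


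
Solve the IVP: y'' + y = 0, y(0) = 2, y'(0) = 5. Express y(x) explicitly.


Characteristic roots of r² + 1 = 0 are ±1i, so y = C₁cos(x) + C₂sin(x).
Apply y(0) = 2: C₁ = 2. Differentiate and apply y'(0) = 5: 1·C₂ = 5, so C₂ = 5.
Particular solution: y = 2cos(x) + 5sin(x).


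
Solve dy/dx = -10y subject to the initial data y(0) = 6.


General solution of y' = -10y is y = Ce^(-10x).
Apply y(0) = 6: C = 6.
Particular solution: y = 6e^(-10x).


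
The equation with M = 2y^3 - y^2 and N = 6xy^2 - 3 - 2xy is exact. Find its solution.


Check exactness: ∂M/∂y = 6y^2 - 2y and ∂N/∂x = 6y^2 - 2y; equal, so the equation is exact.
Integrate M with respect to x (treating y as constant): ∫M dx = 2xy^3 - xy^2 + h(y).
Differentiate w.r.t. y and set equal to N: the x-dependent terms already match, leaving h'(y) = -3. Integrate: h(y) = -3y.
So F(x,y) = 2xy^3 - 3y - xy^2.
General solution: 2xy^3 - 3y - xy^2 = C.


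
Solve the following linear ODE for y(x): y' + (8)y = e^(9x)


P(x) = 8 ⇒ μ = e^(8x).
(μ y)' = e^(17x) ⇒ μ y = e^(17x)/17 + C.
Divide by μ: y = (1/17)e^(9x) + Ce^(-8x).


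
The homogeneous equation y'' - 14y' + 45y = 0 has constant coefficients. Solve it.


Characteristic equation: r² - 14r + 45 = 0.
Factor: (r - 9)(r - 5) = 0 ⇒ r = 9, 5 (distinct real).
General solution: y = C₁e^(9x) + C₂e^(5x).


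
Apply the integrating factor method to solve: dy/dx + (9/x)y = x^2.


P(x) = 9/x ⇒ μ = x^9.
(x^9 y)' = x^9·x^2 = x^11.
Integrate: x^9 y = x^12/(12) + C.
Solve for y: y = (1/12)x^3 + C/x^9.


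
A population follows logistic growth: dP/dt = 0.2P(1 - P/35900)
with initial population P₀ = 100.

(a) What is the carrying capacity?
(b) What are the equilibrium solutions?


Logistic ODE dP/dt = 0.2P(1 - P/35900) has equilibria where dP/dt = 0, i.e. P = 0 or P = 35900.
The coefficient (1 - P/K) = 0 when P = K, identifying K = 35900 as the carrying capacity.
(a) K = 35900; (b) equilibria P = 0 and P = 35900.


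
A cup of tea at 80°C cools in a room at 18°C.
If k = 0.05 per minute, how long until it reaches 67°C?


From T(t) = T_a + (T₀ - T_a)e^(-kt), set T(t) = 67:
(67 - 18) / (80 - 18) = e^(-0.05t), so t = -ln(0.790)/0.05 ≈ 4.7 minutes.


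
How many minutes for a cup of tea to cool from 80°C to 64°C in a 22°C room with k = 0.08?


From T(t) = T_a + (T₀ - T_a)e^(-kt), set T(t) = 64:
(64 - 22) / (80 - 22) = e^(-0.08t), so t = -ln(0.724)/0.08 ≈ 4.0 minutes.


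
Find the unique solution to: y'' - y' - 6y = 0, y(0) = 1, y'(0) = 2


Characteristic roots of r² - r - 6 = 0 are -2, 3.
General solution y = c₁ e^(-2x) + c₂ e^(3x).
Apply y(0) = 1: c₁ + c₂ = 1. Apply y'(0) = 2: -2 c₁ + 3 c₂ = 2.
Solve: c₁ = 1/5, c₂ = 4/5.
Particular solution: y = (1/5)e^(-2x) + (4/5)e^(3x).


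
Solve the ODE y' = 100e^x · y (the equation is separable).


Separate variables: dy/y = 100e^x dx.
Integrate: ln|y| = 100e^x + C₀.
Exponentiate: y = Ce^(100e^x).


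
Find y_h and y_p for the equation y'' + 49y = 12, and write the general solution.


Homogeneous part: r² + 49 = 0 ⇒ r = ±7i, so y_h = C₁cos(7x) + C₂sin(7x).
Try constant y_p = A; plug in: 49A = 12 ⇒ A = 12/49.
General solution: y = C₁cos(7x) + C₂sin(7x) + 12/49.


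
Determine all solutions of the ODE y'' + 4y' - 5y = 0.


Characteristic equation: r² + 4r - 5 = 0.
Factor: (r - 1)(r + 5) = 0 ⇒ r = 1, -5 (distinct real).
General solution: y = C₁e^(x) + C₂e^(-5x).


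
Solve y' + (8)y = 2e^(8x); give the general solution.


P(x) = 8 ⇒ μ = e^(8x).
(μ y)' = 2e^(16x) ⇒ μ y = (2/16)e^(16x) + C.
Divide by μ: y = (1/8)e^(8x) + Ce^(-8x).


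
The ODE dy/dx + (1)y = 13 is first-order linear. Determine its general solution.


P(x) = 1, Q(x) = 13; integrating factor μ = e^(x).
(μ y)' = 13e^(x) ⇒ μ y = 13e^(x) + C.
Divide by μ: y = 13 + Ce^(-x).


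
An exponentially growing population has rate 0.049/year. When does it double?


Exponential growth: P(t) = P₀ e^(0.049t). Set P(t)/P₀ = 2: e^(0.049t) = 2.
Solve: t = ln(2)/0.049 ≈ 14.15 years.


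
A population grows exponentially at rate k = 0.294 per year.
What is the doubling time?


Exponential growth: P(t) = P₀ e^(0.294t). Set P(t)/P₀ = 2: e^(0.294t) = 2.
Solve: t = ln(2)/0.294 ≈ 2.36 years.


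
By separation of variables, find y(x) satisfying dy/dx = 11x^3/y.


Separate variables: y dy = 11x^3 dx.
Integrate both sides: y²/2 = (11/4)x^4 + C₀.
Multiply by 2: y² = (11/2)x^4 + C.


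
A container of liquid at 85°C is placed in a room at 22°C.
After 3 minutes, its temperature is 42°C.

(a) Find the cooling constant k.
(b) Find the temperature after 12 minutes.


Newton's law: T(t) = T_a + (T₀ - T_a)e^(-kt).
(a) Use T(3) = 42: (42 - 22)/(85 - 22) = e^(-k·3), so k = -ln(0.317)/3 ≈ 0.3825.
(b) Apply k to t = 12: T(12) = 22 + (63)e^(-4.590) ≈ 22.6°C.


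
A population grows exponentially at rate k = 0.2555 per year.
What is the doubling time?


Exponential growth: P(t) = P₀ e^(0.2555t). Set P(t)/P₀ = 2: e^(0.2555t) = 2.
Solve: t = ln(2)/0.2555 ≈ 2.71 years.


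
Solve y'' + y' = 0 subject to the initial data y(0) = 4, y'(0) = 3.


Characteristic roots of r² + r = 0 are -1, 0.
General solution y = c₁ e^(-x) + c₂.
Apply y(0) = 4: c₁ + c₂ = 4. Apply y'(0) = 3: -1 c₁ + 0 c₂ = 3.
Solve: c₁ = -3, c₂ = 7.
Particular solution: y = -3e^(-x) + 7.


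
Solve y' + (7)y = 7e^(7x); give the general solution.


P(x) = 7 ⇒ μ = e^(7x).
(μ y)' = 7e^(14x) ⇒ μ y = (7/14)e^(14x) + C.
Divide by μ: y = (1/2)e^(7x) + Ce^(-7x).


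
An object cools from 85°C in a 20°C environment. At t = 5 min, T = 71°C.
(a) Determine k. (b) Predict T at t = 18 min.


Newton's law: T(t) = T_a + (T₀ - T_a)e^(-kt).
(a) Use T(5) = 71: (71 - 20)/(85 - 20) = e^(-k·5), so k = -ln(0.785)/5 ≈ 0.0485.
(b) Apply k to t = 18: T(18) = 20 + (65)e^(-0.873) ≈ 47.1°C.


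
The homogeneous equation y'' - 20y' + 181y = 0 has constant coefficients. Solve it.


Characteristic equation: r² - 20r + 181 = 0.
Discriminant is negative; roots r = 10 ± 9i (complex conjugate pair).
General solution uses e^(α x)(C₁ cos(β x) + C₂ sin(β x)): y = e^(10x)(C₁cos(9x) + C₂sin(9x)).


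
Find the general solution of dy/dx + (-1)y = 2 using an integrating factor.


P(x) = -1 ⇒ μ = e^(-x).
(μ y)' = 2e^(-x) ⇒ μ y = -2e^(-x) + C.
Divide by μ: y = -2 + Ce^(x).


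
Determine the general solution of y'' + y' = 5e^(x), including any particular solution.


Characteristic roots of r² + r = 0 are -1, 0.
y_h = C₁e^(-x) + C₂.
Forcing exponent 1 is not a characteristic root; try y_p = Ae^(x).
Substitute: A·(1 + (1)·1 + (0)) = A·2 = 5, so A = 5/2.
General solution: y = C₁e^(-x) + C₂ + (5/2)e^(x).


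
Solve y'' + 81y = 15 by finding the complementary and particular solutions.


Homogeneous part: r² + 81 = 0 ⇒ r = ±9i, so y_h = C₁cos(9x) + C₂sin(9x).
Try constant y_p = A; plug in: 81A = 15 ⇒ A = 5/27.
General solution: y = C₁cos(9x) + C₂sin(9x) + 5/27.


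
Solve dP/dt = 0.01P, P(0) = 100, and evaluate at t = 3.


The ODE dP/dt = 0.01P has solution P(t) = P(0)e^(0.01t).
Substitute P(0) = 100 and t = 3: P(3) = 100 e^(0.03) ≈ 103.


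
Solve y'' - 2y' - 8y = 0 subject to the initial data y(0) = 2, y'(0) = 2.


Characteristic roots of r² - 2r - 8 = 0 are 4, -2.
General solution y = c₁ e^(4x) + c₂ e^(-2x).
Apply y(0) = 2: c₁ + c₂ = 2. Apply y'(0) = 2: 4 c₁ - 2 c₂ = 2.
Solve: c₁ = 1, c₂ = 1.
Particular solution: y = e^(4x) + e^(-2x).


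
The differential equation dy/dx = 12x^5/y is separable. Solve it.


Separate variables: y dy = 12x^5 dx.
Integrate both sides: y²/2 = 2x^6 + C₀.
Multiply by 2: y² = 4x^6 + C.


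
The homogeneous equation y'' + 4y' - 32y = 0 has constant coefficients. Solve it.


Characteristic equation: r² + 4r - 32 = 0.
Factor: (r + 8)(r - 4) = 0 ⇒ r = -8, 4 (distinct real).
General solution: y = C₁e^(-8x) + C₂e^(4x).


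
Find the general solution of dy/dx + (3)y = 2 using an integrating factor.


P(x) = 3, Q(x) = 2; integrating factor μ = e^(3x).
(μ y)' = 2e^(3x) ⇒ μ y = (2/3)e^(3x) + C.
Divide by μ: y = 2/3 + Ce^(-3x).


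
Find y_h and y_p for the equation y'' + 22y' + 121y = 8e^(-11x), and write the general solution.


Characteristic polynomial (r + 11)² = 0; repeated root r = -11.
y_h = (C₁ + C₂x)e^(-11x). Forcing matches the repeated root (resonance), so try y_p = Ax² e^(-11x).
Substitute and solve for A: 2A = 8, so A = 4.
General solution: y = (C₁ + C₂x + 4x²)e^(-11x).


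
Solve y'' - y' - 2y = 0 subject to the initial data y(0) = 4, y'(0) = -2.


Characteristic roots of r² - r - 2 = 0 are -1, 2.
General solution y = c₁ e^(-x) + c₂ e^(2x).
Apply y(0) = 4: c₁ + c₂ = 4. Apply y'(0) = -2: -1 c₁ + 2 c₂ = -2.
Solve: c₁ = 10/3, c₂ = 2/3.
Particular solution: y = (10/3)e^(-x) + (2/3)e^(2x).


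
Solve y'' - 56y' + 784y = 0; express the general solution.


Characteristic equation: r² - 56r + 784 = 0, i.e. (r - 28)² = 0.
Repeated root r = 28; include an x factor for the second linearly independent solution.
General solution: y = (C₁ + C₂x)e^(28x).


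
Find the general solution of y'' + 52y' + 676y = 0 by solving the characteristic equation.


Characteristic equation: r² + 52r + 676 = 0, i.e. (r + 26)² = 0.
Repeated root r = -26; include an x factor for the second linearly independent solution.
General solution: y = (C₁ + C₂x)e^(-26x).


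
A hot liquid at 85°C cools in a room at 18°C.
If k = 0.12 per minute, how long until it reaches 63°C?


From T(t) = T_a + (T₀ - T_a)e^(-kt), set T(t) = 63:
(63 - 18) / (85 - 18) = e^(-0.12t), so t = -ln(0.672)/0.12 ≈ 3.3 minutes.


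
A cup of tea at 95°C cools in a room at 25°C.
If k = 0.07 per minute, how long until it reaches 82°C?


From T(t) = T_a + (T₀ - T_a)e^(-kt), set T(t) = 82:
(82 - 25) / (95 - 25) = e^(-0.07t), so t = -ln(0.814)/0.07 ≈ 2.9 minutes.


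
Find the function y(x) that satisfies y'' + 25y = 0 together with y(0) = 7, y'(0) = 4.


Characteristic roots of r² + 25 = 0 are ±5i, so y = C₁cos(5x) + C₂sin(5x).
Apply y(0) = 7: C₁ = 7. Differentiate and apply y'(0) = 4: 5·C₂ = 4, so C₂ = 4/5.
Particular solution: y = 7cos(5x) + (4/5)sin(5x).


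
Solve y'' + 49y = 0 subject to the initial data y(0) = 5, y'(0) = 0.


Characteristic roots of r² + 49 = 0 are ±7i, so y = C₁cos(7x) + C₂sin(7x).
Apply y(0) = 5: C₁ = 5. Differentiate and apply y'(0) = 0: 7·C₂ = 0, so C₂ = 0.
Particular solution: y = 5cos(7x).


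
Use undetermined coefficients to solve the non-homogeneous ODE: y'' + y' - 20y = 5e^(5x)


Characteristic roots of r² + r - 20 = 0 are 4, -5.
y_h = C₁e^(4x) + C₂e^(-5x).
Forcing exponent 5 is not a characteristic root; try y_p = Ae^(5x).
Substitute: A·(25 + (1)·5 + (-20)) = A·10 = 5, so A = 1/2.
General solution: y = C₁e^(4x) + C₂e^(-5x) + (1/2)e^(5x).


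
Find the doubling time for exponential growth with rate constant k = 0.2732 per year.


Exponential growth: P(t) = P₀ e^(0.2732t). Set P(t)/P₀ = 2: e^(0.2732t) = 2.
Solve: t = ln(2)/0.2732 ≈ 2.54 years.
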